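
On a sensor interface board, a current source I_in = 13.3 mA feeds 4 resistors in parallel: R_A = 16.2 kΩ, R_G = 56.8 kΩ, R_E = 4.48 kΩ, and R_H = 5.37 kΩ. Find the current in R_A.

I ≈ 1.68 mA

Total conductance ΣG = 1/16.2 + 1/56.8 + 1/4.48 + 1/5.37 = 0.4888 (units of 1/kΩ).
By the current-divider rule, I = I_in · G_k/ΣG = 13.3 × 0.1263 = 1.680 mA.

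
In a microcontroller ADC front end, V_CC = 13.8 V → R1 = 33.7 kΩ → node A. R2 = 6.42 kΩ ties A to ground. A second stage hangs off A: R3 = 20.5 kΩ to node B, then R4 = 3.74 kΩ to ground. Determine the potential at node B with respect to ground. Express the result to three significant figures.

V_B ≈ 0.279 V

Looking into the second stage from A: R3 + R4 = 24.24 kΩ appears in parallel with R2.
Effective lower resistance at A: R2 ‖ 24.24 = 5.076 kΩ.
So V_A = 13.8 × 0.1309 = 1.806 V.
V_B = V_A × 0.1543 = 0.2787 V.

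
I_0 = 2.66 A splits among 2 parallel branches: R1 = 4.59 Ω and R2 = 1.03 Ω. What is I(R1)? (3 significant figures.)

I ≈ 0.488 A

For two parallel branches, I_k = I_0 · (other R)/(sum of R).
So I = 2.66 × 1.03/5.620 = 0.4875 A.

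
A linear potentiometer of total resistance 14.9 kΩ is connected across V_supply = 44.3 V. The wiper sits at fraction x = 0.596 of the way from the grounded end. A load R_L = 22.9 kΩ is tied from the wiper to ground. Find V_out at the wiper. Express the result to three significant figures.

Lower segment x·R_p = 8.880 kΩ; upper segment (1−x)·R_p = 6.020 kΩ.
Lower segment in parallel with the load: 8.880 ‖ 22.9 = 6.399 kΩ.
Then V_out = V_supply · 6.399/(6.020 + 6.399) = 22.83 V.

V_out ≈ 22.8 V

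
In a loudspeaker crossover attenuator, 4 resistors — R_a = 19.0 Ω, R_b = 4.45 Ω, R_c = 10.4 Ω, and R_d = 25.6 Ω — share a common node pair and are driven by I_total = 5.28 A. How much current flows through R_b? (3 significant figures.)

I ≈ 2.88 A

ΣG = 1/19.0 + 1/4.45 + 1/10.4 + 1/25.6 = 0.4126.
By the current-divider rule, I = I_total · G_k/ΣG = 5.28 × 0.5447 = 2.876 A.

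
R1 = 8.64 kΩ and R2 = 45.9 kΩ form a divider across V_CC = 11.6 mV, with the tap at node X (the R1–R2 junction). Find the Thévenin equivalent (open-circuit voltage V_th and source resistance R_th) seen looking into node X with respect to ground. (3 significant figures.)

V_th ≈ 9.76 mV, R_th ≈ 7.27 kΩ

V_th is the unloaded tap voltage: V_CC · R2/(R1+R2) = 11.6 × 0.8416 = 9.762 mV.
Looking into X with the source shorted: R_th = R1·R2/(R1+R2) = 8.640 × 45.9/54.54 = 7.271 kΩ.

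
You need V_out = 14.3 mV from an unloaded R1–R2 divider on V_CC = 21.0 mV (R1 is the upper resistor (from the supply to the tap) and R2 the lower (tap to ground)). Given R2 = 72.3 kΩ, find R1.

The divider ratio is R2/(R1+R2) = 14.3/21.0 = 0.6810.
R1 = R2·(1/k − 1) = 72.3 × 0.4685 = 33.87 kΩ.

R1 ≈ 33.9 kΩ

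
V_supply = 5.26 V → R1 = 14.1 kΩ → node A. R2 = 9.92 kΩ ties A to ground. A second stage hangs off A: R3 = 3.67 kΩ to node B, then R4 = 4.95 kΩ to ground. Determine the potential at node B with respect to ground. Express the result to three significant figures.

V_B ≈ 0.745 V

Looking into the second stage from A: R3 + R4 = 8.620 kΩ appears in parallel with R2.
R2 ‖ (R3+R4) = 4.612 kΩ.
V_A = 5.26 × 4.612/(14.1 + 4.612) = 1.296 V.
Stage 2 is unloaded, so V_B = V_A · R4/(R3+R4) = 1.296 × 4.95/8.620 = 0.7445 V.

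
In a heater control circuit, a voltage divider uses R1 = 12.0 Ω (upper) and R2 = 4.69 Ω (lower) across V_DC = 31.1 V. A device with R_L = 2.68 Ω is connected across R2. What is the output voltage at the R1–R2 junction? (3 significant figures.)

V_out ≈ 3.87 V

First combine the lower leg with the load: R2 ‖ R_L = 1.705 Ω.
Voltage divider with the loaded lower leg: V_out = 31.1 × 1.705/(12.0 + 1.705) = 31.1 × 0.1244 = 3.870 V.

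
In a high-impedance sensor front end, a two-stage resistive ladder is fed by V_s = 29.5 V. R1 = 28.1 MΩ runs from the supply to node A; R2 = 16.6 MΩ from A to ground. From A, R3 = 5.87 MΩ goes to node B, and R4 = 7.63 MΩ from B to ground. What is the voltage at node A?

V_A ≈ 6.18 V

The second stage (R3 + R4 = 13.50 MΩ) loads node A in parallel with R2.
Effective lower resistance at A: R2 ‖ 13.50 = 7.445 MΩ.
So V_A = 29.5 × 0.2095 = 6.179 V.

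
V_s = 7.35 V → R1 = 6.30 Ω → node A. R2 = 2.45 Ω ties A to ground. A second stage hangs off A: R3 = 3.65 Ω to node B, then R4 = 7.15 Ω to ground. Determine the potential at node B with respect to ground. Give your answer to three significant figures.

The second stage (R3 + R4 = 10.80 Ω) loads node A in parallel with R2.
Effective lower resistance at A: R2 ‖ 10.80 = 1.997 Ω.
First divider: V_A = V_s · 1.997/(6.30 + 1.997) = 1.769 V.
Then the unloaded second divider: V_B = V_A × R4/(R3+R4) = 1.769 × 0.6620 = 1.171 V.

V_B ≈ 1.17 V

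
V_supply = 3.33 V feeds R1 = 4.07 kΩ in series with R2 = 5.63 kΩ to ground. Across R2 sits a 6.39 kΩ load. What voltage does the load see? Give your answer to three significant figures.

The load sits in parallel with R2, giving an effective lower resistance R2' = R2·R_L/(R2+R_L) = 2.993 kΩ.
Now apply the divider: V_out = 3.33 × 0.4238 = 1.411 V.
(Unloaded it would be 1.93 V; the load pulls it down.)

V_out ≈ 1.41 V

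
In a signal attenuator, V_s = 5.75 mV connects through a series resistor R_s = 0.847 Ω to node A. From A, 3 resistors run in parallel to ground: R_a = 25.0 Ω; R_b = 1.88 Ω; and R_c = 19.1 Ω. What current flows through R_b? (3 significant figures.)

I ≈ 2.00 mA

Parallel bank: R_p = 1/(1/25.0 + 1/1.88 + 1/19.1) = 1.602 Ω.
V_A by voltage divider: V_A = 5.75 × 1.602/(0.847 + 1.602) = 3.761 mV.
I(R_b) = V_A / R_b = 3.761/1.88 = 2.001 mA.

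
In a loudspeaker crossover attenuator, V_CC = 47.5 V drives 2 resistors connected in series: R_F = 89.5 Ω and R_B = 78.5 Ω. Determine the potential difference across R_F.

Total series resistance ΣR = 89.5 + 78.5 = 168.0 Ω.
By the voltage-divider rule, V = 47.5 × 89.50/168.0 = 25.31 V.

V ≈ 25.3 V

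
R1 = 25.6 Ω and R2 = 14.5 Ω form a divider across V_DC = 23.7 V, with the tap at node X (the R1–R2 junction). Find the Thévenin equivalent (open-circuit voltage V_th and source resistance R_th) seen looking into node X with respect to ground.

With X open, the divider is unloaded: V_th = 23.7 × 14.5/40.10 = 8.570 V.
Looking into X with the source shorted: R_th = R1·R2/(R1+R2) = 25.60 × 14.5/40.10 = 9.257 Ω.

V_th ≈ 8.57 V, R_th ≈ 9.26 Ω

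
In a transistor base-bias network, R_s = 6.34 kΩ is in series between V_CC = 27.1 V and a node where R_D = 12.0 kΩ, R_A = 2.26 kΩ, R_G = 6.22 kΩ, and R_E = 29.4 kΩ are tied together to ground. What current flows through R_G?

I ≈ 0.782 mA

Combine the parallel branches: R_p = (1/12.0 + 1/2.26 + 1/6.22 + 1/29.4)⁻¹ = 1.388 kΩ.
Node voltage V_A = V_CC · R_p/(R_s + R_p) = 27.1 × 0.1796 = 4.867 V.
Branch current I = V_A/R_G = 4.867/6.22 = 0.7824 mA.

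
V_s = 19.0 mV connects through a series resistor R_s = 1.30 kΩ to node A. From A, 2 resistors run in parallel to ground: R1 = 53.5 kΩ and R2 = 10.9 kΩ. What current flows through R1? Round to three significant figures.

I ≈ 0.311 µA

Parallel bank: R_p = 1/(1/53.5 + 1/10.9) = 9.055 kΩ.
Node voltage V_A = V_s · R_p/(R_s + R_p) = 19.0 × 0.8745 = 16.61 mV.
Branch current I = V_A/R1 = 16.61/53.5 = 0.3106 µA.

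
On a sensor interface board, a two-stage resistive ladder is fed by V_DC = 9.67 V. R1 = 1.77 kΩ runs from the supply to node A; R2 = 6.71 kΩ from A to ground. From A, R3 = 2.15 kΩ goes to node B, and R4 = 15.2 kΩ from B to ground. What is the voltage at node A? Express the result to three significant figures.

V_A ≈ 7.08 V

Looking into the second stage from A: R3 + R4 = 17.35 kΩ appears in parallel with R2.
R2 ‖ (R3+R4) = 4.839 kΩ.
So V_A = 9.67 × 0.7322 = 7.080 V.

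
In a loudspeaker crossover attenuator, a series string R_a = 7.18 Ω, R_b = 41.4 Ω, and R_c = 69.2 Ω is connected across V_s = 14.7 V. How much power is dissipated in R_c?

P ≈ 1.08 W

ΣR = 117.8 Ω → I = 14.7/117.8 = 0.1248 A.
P = I²R = 0.01558 × 69.2 = 1.078 W.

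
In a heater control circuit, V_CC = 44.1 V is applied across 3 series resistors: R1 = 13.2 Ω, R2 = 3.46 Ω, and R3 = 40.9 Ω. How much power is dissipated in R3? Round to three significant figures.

The common current is I = 44.1/57.56 = 0.7662 A.
P = I²R = 0.5870 × 40.9 = 24.01 W.

P ≈ 24.0 W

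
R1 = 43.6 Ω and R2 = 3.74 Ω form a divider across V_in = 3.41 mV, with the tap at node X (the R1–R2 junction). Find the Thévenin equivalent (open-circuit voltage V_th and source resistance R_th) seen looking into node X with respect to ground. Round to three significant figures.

V_th is the unloaded tap voltage: V_in · R2/(R1+R2) = 3.41 × 0.07900 = 0.2694 mV.
Zeroing V_in shorts the top of R1 to ground, so R_th = R1 ‖ R2 = 3.445 Ω.

V_th ≈ 0.269 mV, R_th ≈ 3.44 Ω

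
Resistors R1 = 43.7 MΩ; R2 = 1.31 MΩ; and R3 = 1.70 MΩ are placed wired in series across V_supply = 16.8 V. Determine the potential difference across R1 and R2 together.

Series total: ΣR = 43.7 + 1.31 + 1.70 = 46.71 MΩ.
R_{R1..R2} = 43.7 + 1.31 = 45.01 MΩ.
By the voltage-divider rule, V = 16.8 × 45.01/46.71 = 16.19 V.

V ≈ 16.2 V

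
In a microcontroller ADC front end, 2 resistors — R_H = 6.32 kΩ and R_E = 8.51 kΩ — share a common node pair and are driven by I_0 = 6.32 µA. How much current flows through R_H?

I ≈ 3.63 µA

With just two branches, the current splits inversely with resistance.
So I = 6.32 × 8.51/14.83 = 3.627 µA.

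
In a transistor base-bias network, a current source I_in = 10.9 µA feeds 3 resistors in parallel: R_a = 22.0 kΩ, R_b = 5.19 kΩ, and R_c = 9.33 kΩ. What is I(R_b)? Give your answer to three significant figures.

Conductances: ΣG = 1/22.0 + 1/5.19 + 1/9.33 = 0.3453 (1/kΩ).
By the current-divider rule, I = I_in · G_k/ΣG = 10.9 × 0.5580 = 6.082 µA.

I ≈ 6.08 µA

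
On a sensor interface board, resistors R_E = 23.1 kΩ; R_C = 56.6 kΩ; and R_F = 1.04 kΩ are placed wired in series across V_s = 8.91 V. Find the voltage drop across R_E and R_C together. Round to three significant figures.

Series total: ΣR = 23.1 + 56.6 + 1.04 = 80.74 kΩ.
R_{R_E..R_C} = 23.1 + 56.6 = 79.70 kΩ.
V = V_s · R/ΣR = 8.91 × 0.9871 = 8.795 V.

V ≈ 8.80 V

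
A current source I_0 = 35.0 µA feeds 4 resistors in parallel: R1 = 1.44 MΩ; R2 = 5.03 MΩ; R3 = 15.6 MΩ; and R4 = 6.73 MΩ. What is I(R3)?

I ≈ 2.03 µA

Conductances: ΣG = 1/1.44 + 1/5.03 + 1/15.6 + 1/6.73 = 1.106 (1/MΩ).
Current divider: I(R3) = I_0 · G_k/ΣG = 35.0 × (0.06410/1.106) = 35.0 × 0.05796 = 2.029 µA.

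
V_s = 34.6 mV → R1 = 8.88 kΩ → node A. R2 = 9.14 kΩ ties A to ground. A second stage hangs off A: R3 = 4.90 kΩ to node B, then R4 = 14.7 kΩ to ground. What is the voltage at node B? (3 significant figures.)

Node A sees R2 in parallel with the series input of stage 2, R3 + R4 = 19.60 kΩ.
R2 ‖ (R3+R4) = 6.233 kΩ.
V_A = 34.6 × 6.233/(8.88 + 6.233) = 14.27 mV.
Then the unloaded second divider: V_B = V_A × R4/(R3+R4) = 14.27 × 0.7500 = 10.70 mV.

V_B ≈ 10.7 mV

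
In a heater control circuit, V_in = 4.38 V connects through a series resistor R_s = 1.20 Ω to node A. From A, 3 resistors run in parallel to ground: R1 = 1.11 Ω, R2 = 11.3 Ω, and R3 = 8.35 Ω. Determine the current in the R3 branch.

I ≈ 0.225 A

Equivalent of the parallel group: R_p = 0.9016 Ω.
V_A = 4.38 × 0.9016/2.102 = 1.879 V.
I(R3) = V_A / R3 = 1.879/8.35 = 0.2250 A.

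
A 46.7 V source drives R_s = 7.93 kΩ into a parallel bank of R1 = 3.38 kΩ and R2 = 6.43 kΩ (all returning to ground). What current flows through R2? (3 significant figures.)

I ≈ 1.59 mA

Parallel bank: R_p = 1/(1/3.38 + 1/6.43) = 2.215 kΩ.
V_A = 46.7 × 2.215/10.15 = 10.20 V.
I(R2) = V_A / R2 = 10.20/6.43 = 1.586 mA.
(Equivalently: I_total = 4.603 mA, then current-divider fraction G_k/ΣG = 0.3445.)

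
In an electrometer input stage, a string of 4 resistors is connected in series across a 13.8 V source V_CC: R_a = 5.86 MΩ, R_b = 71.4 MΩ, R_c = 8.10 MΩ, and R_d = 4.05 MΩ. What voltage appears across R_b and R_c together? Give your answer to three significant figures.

V ≈ 12.3 V

Total series resistance ΣR = 5.86 + 71.4 + 8.10 + 4.05 = 89.41 MΩ.
R_{R_b..R_c} = 71.4 + 8.10 = 79.50 MΩ.
V = V_CC · R/ΣR = 13.8 × 0.8892 = 12.27 V.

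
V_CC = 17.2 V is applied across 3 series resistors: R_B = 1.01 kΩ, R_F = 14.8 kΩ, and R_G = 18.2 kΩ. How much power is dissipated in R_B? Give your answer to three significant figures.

P ≈ 0.258 mW

ΣR = 34.01 kΩ → I = 17.2/34.01 = 0.5057 mA.
P(R_B) = I²·R_B = (0.5057)² × 1.01 = 0.2583 mW.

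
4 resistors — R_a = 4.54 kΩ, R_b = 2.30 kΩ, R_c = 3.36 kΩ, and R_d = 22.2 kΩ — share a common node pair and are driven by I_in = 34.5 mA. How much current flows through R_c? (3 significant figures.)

I ≈ 10.3 mA

ΣG = 1/4.54 + 1/2.30 + 1/3.36 + 1/22.2 = 0.9977.
R_c takes the fraction G_k/ΣG = 0.2976/0.9977 = 0.2983, so I = 34.5 × 0.2983 = 10.29 mA.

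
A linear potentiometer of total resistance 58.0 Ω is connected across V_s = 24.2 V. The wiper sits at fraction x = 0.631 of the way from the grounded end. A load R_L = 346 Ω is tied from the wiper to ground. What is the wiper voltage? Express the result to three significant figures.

V_out ≈ 14.7 V

Split the track: R_lower = x·R_p = 36.60 Ω, R_upper = (1−x)·R_p = 21.40 Ω.
R_L loads the lower segment: effective lower R = 33.10 Ω.
Then V_out = V_s · 33.10/(21.40 + 33.10) = 14.70 V.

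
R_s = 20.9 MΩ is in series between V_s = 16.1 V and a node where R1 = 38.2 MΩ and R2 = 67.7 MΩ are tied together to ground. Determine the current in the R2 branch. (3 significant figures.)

Combine the parallel branches: R_p = (1/38.2 + 1/67.7)⁻¹ = 24.42 MΩ.
Node voltage V_A = V_s · R_p/(R_s + R_p) = 16.1 × 0.5388 = 8.675 V.
I(R2) = V_A / R2 = 8.675/67.7 = 0.1281 µA.
(Equivalently: I_total = 0.3552 µA, then current-divider fraction G_k/ΣG = 0.3607.)

I ≈ 0.128 µA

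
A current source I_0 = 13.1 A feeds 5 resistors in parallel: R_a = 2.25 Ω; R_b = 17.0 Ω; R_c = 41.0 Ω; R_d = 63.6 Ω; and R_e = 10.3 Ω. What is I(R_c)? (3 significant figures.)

Conductances: ΣG = 1/2.25 + 1/17.0 + 1/41.0 + 1/63.6 + 1/10.3 = 0.6405 (1/Ω).
R_c takes the fraction G_k/ΣG = 0.02439/0.6405 = 0.03808, so I = 13.1 × 0.03808 = 0.4989 A.

I ≈ 0.499 A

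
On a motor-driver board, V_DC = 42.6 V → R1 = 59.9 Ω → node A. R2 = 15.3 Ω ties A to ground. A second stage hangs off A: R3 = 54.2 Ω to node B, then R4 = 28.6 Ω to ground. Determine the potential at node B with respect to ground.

The second stage (R3 + R4 = 82.80 Ω) loads node A in parallel with R2.
R2 ‖ (R3+R4) = 12.91 Ω.
So V_A = 42.6 × 0.1774 = 7.555 V.
Stage 2 is unloaded, so V_B = V_A · R4/(R3+R4) = 7.555 × 28.6/82.80 = 2.610 V.

V_B ≈ 2.61 V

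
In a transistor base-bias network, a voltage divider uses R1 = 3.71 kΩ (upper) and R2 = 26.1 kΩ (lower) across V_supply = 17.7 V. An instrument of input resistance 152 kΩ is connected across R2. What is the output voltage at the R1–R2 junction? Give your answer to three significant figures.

V_out ≈ 15.2 V

R2 ‖ R_L = (26.1 × 152)/(26.1 + 152) = 22.28 kΩ.
Now apply the divider: V_out = 17.7 × 0.8572 = 15.17 V.
(Unloaded it would be 15.5 V; the load pulls it down.)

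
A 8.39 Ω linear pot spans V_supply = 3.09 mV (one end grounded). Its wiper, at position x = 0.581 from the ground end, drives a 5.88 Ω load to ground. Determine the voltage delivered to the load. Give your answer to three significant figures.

V_out ≈ 1.33 mV

Lower segment x·R_p = 4.875 Ω; upper segment (1−x)·R_p = 3.515 Ω.
R_L loads the lower segment: effective lower R = 2.665 Ω.
V_out = 3.09 × 2.665/(3.515 + 2.665) = 1.332 mV.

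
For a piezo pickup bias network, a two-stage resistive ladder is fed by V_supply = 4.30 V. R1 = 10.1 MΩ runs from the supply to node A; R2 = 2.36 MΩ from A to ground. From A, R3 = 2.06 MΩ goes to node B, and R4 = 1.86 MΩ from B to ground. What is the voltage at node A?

V_A ≈ 0.547 V

The second stage (R3 + R4 = 3.920 MΩ) loads node A in parallel with R2.
R2 ‖ (R3+R4) = 1.473 MΩ.
First divider: V_A = V_supply · 1.473/(10.1 + 1.473) = 0.5473 V.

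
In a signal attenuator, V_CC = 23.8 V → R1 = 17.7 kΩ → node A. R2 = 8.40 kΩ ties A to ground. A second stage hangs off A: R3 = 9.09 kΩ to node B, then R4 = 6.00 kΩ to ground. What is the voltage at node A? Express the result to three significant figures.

Node A sees R2 in parallel with the series input of stage 2, R3 + R4 = 15.09 kΩ.
R2 ‖ (R3+R4) = 5.396 kΩ.
First divider: V_A = V_CC · 5.396/(17.7 + 5.396) = 5.561 V.

V_A ≈ 5.56 V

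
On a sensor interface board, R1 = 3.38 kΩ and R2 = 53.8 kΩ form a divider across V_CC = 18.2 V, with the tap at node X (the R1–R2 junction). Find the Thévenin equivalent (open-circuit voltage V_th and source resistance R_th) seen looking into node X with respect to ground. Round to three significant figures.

V_th ≈ 17.1 V, R_th ≈ 3.18 kΩ

V_th is the unloaded tap voltage: V_CC · R2/(R1+R2) = 18.2 × 0.9409 = 17.12 V.
Looking into X with the source shorted: R_th = R1·R2/(R1+R2) = 3.380 × 53.8/57.18 = 3.180 kΩ.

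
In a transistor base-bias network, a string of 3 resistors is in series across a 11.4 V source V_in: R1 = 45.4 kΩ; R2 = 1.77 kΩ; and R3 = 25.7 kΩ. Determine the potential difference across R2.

ΣR = 45.4 + 1.77 + 25.7 = 72.87 kΩ.
Voltage divider: V = V_in · (1.770 / 72.87) = 11.4 × 0.02429 = 0.2769 V.

V ≈ 0.277 V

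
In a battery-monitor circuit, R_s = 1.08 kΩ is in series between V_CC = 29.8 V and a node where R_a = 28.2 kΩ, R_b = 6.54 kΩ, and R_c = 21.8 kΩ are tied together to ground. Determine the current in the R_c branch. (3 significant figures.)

I ≈ 1.09 mA

Parallel bank: R_p = 1/(1/28.2 + 1/6.54 + 1/21.8) = 4.269 kΩ.
V_A by voltage divider: V_A = 29.8 × 4.269/(1.08 + 4.269) = 23.78 V.
I(R_c) = V_A / R_c = 23.78/21.8 = 1.091 mA.
(Equivalently: I_total = 5.571 mA, then current-divider fraction G_k/ΣG = 0.1958.)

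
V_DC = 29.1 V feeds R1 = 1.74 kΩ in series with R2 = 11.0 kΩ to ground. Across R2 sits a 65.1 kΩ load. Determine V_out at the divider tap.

The load sits in parallel with R2, giving an effective lower resistance R2' = R2·R_L/(R2+R_L) = 9.410 kΩ.
Now apply the divider: V_out = 29.1 × 0.8439 = 24.56 V.
(Unloaded it would be 25.1 V; the load pulls it down.)

V_out ≈ 24.6 V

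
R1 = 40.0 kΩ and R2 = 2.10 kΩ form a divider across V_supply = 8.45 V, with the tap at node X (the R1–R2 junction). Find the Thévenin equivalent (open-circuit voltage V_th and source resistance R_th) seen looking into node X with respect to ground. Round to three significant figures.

V_th ≈ 0.421 V, R_th ≈ 2.00 kΩ

V_th is the unloaded tap voltage: V_supply · R2/(R1+R2) = 8.45 × 0.04988 = 0.4215 V.
Looking into X with the source shorted: R_th = R1·R2/(R1+R2) = 40.00 × 2.10/42.10 = 1.995 kΩ.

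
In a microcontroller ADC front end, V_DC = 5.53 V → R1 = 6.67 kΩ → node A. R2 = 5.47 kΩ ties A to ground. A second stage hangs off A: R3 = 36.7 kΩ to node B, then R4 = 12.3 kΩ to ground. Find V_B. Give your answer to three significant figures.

V_B ≈ 0.589 V

Looking into the second stage from A: R3 + R4 = 49.00 kΩ appears in parallel with R2.
Effective lower resistance at A: R2 ‖ 49.00 = 4.921 kΩ.
V_A = 5.53 × 4.921/(6.67 + 4.921) = 2.348 V.
Then the unloaded second divider: V_B = V_A × R4/(R3+R4) = 2.348 × 0.2510 = 0.5893 V.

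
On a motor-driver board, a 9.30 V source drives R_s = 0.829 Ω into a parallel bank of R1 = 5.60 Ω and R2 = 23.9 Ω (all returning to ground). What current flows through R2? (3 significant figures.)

I ≈ 0.329 A

Equivalent of the parallel group: R_p = 4.537 Ω.
Node voltage V_A = V_DC · R_p/(R_s + R_p) = 9.30 × 0.8455 = 7.863 V.
I(R2) = V_A / R2 = 7.863/23.9 = 0.3290 A.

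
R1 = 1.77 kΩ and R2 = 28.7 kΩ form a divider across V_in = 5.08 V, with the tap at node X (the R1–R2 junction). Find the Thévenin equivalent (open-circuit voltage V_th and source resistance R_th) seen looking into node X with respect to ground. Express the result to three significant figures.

V_th ≈ 4.78 V, R_th ≈ 1.67 kΩ

Open-circuit (no load on X): V_th = V_in · R2/(R1 + R2) = 5.08 × 28.7/(1.770 + 28.7) = 4.785 V.
With V_in suppressed (replaced by a short), R_th = R1 ‖ R2 = (1.770 × 28.7)/(1.770 + 28.7) = 1.667 kΩ.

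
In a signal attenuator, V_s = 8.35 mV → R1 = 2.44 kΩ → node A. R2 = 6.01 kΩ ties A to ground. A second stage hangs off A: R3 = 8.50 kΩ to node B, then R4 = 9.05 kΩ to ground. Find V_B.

V_B ≈ 2.79 mV

The second stage (R3 + R4 = 17.55 kΩ) loads node A in parallel with R2.
Effective lower resistance at A: R2 ‖ 17.55 = 4.477 kΩ.
V_A = 8.35 × 4.477/(2.44 + 4.477) = 5.404 mV.
Then the unloaded second divider: V_B = V_A × R4/(R3+R4) = 5.404 × 0.5157 = 2.787 mV.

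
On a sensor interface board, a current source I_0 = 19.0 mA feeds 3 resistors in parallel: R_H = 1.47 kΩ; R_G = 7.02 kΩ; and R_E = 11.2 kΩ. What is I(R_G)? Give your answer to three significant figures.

Total conductance ΣG = 1/1.47 + 1/7.02 + 1/11.2 = 0.9120 (units of 1/kΩ).
R_G takes the fraction G_k/ΣG = 0.1425/0.9120 = 0.1562, so I = 19.0 × 0.1562 = 2.968 mA.

I ≈ 2.97 mA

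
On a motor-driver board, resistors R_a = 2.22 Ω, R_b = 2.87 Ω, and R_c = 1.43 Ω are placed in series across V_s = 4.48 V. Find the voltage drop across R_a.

V ≈ 1.53 V

ΣR = 2.22 + 2.87 + 1.43 = 6.520 Ω.
V = V_s · R/ΣR = 4.48 × 0.3405 = 1.525 V.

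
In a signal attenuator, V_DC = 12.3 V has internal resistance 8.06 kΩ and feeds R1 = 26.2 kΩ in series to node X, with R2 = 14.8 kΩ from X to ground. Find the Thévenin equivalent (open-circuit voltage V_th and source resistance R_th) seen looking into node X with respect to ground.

V_th ≈ 3.71 V, R_th ≈ 10.3 kΩ

R1' = 8.06 + 26.2 = 34.26 kΩ (source resistance + R1).
V_th is the unloaded tap voltage: V_DC · R2/(R1'+R2) = 12.3 × 0.3017 = 3.711 V.
Zeroing V_DC shorts the top of R1' to ground, so R_th = R1' ‖ R2 = 10.34 kΩ.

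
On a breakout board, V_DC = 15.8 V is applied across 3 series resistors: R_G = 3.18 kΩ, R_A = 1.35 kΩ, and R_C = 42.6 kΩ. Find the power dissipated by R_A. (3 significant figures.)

ΣR = 47.13 kΩ → I = 15.8/47.13 = 0.3352 mA.
V(R_A) = I·R = 0.4526 V; P = V·I = 0.4526 × 0.3352 = 0.1517 mW.

P ≈ 0.152 mW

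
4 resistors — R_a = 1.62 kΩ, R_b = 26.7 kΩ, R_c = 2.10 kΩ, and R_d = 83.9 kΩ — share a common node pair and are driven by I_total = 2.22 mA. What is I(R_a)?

Conductances: ΣG = 1/1.62 + 1/26.7 + 1/2.10 + 1/83.9 = 1.143 (1/kΩ).
Current divider: I(R_a) = I_total · G_k/ΣG = 2.22 × (0.6173/1.143) = 2.22 × 0.5401 = 1.199 mA.

I ≈ 1.20 mA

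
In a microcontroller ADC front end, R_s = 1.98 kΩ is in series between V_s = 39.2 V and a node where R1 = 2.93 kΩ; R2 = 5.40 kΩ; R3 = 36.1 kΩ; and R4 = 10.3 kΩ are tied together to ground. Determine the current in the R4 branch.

Parallel bank: R_p = 1/(1/2.93 + 1/5.40 + 1/36.1 + 1/10.3) = 1.535 kΩ.
V_A by voltage divider: V_A = 39.2 × 1.535/(1.98 + 1.535) = 17.12 V.
Branch current I = V_A/R4 = 17.12/10.3 = 1.662 mA.

I ≈ 1.66 mA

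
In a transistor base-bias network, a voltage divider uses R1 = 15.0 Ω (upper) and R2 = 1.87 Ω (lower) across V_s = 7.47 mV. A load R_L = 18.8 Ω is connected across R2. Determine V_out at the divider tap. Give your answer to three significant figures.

The load sits in parallel with R2, giving an effective lower resistance R2' = R2·R_L/(R2+R_L) = 1.701 Ω.
Now apply the divider: V_out = 7.47 × 0.1018 = 0.7607 mV.
(Unloaded it would be 0.828 mV; the load pulls it down.)

V_out ≈ 0.761 mV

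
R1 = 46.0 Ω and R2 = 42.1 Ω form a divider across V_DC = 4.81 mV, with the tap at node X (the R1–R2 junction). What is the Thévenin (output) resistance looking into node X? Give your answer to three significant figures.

R_th ≈ 22.0 Ω

With V_DC suppressed (replaced by a short), R_th = R1 ‖ R2 = (46.00 × 42.1)/(46.00 + 42.1) = 21.98 Ω.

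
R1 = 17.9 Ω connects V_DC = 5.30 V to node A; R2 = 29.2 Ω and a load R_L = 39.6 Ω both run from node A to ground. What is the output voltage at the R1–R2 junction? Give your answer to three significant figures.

V_out ≈ 2.57 V

R2 ‖ R_L = (29.2 × 39.6)/(29.2 + 39.6) = 16.81 Ω.
Now apply the divider: V_out = 5.30 × 0.4843 = 2.567 V.
(Unloaded it would be 3.29 V; the load pulls it down.)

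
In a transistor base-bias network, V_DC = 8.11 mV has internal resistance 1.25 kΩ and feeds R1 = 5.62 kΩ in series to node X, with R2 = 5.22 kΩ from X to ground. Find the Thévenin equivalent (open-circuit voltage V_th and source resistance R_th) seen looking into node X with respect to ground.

V_th ≈ 3.50 mV, R_th ≈ 2.97 kΩ

R1' = 1.25 + 5.62 = 6.870 kΩ (source resistance + R1).
With X open, the divider is unloaded: V_th = 8.11 × 5.22/12.09 = 3.502 mV.
With V_DC suppressed (replaced by a short), R_th = R1' ‖ R2 = (6.870 × 5.22)/(6.870 + 5.22) = 2.966 kΩ.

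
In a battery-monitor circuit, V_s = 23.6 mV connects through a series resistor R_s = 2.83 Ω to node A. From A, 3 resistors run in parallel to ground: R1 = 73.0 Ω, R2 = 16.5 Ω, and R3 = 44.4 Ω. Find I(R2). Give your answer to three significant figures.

I ≈ 1.12 mA

Equivalent of the parallel group: R_p = 10.33 Ω.
Node voltage V_A = V_s · R_p/(R_s + R_p) = 23.6 × 0.7849 = 18.52 mV.
Branch current I = V_A/R2 = 18.52/16.5 = 1.123 mA.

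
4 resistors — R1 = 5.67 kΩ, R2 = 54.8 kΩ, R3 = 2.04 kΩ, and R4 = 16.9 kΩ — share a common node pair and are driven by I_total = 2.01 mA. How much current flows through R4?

ΣG = 1/5.67 + 1/54.8 + 1/2.04 + 1/16.9 = 0.7440.
Current divider: I(R4) = I_total · G_k/ΣG = 2.01 × (0.05917/0.7440) = 2.01 × 0.07953 = 0.1599 mA.

I ≈ 0.160 mA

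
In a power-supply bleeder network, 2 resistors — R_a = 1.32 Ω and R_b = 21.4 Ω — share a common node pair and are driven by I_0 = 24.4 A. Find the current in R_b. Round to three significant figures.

For two parallel branches, I_k = I_0 · (other R)/(sum of R).
So I = 24.4 × 1.32/22.72 = 1.418 A.

I ≈ 1.42 A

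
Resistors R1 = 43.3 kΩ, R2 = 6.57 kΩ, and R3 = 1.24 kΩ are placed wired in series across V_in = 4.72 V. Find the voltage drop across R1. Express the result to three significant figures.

ΣR = 43.3 + 6.57 + 1.24 = 51.11 kΩ.
By the voltage-divider rule, V = 4.72 × 43.30/51.11 = 3.999 V.

V ≈ 4.00 V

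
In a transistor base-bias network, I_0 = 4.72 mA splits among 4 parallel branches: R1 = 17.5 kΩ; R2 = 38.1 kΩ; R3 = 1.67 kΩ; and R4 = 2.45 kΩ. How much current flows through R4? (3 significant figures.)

ΣG = 1/17.5 + 1/38.1 + 1/1.67 + 1/2.45 = 1.090.
Current divider: I(R4) = I_0 · G_k/ΣG = 4.72 × (0.4082/1.090) = 4.72 × 0.3743 = 1.767 mA.

I ≈ 1.77 mA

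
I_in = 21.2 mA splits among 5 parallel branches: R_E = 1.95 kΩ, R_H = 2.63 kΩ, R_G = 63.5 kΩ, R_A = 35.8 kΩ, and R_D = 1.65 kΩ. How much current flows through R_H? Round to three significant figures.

I ≈ 5.22 mA

ΣG = 1/1.95 + 1/2.63 + 1/63.5 + 1/35.8 + 1/1.65 = 1.543.
Current divider: I(R_H) = I_in · G_k/ΣG = 21.2 × (0.3802/1.543) = 21.2 × 0.2465 = 5.225 mA.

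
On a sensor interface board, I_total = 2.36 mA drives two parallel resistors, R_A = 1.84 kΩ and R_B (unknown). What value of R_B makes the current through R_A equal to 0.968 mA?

The fraction through R_A equals R_B/(R_A+R_B).
0.968/2.36 = R_B/(R_A + R_B) → R_B = R_A · (0.4102)/(1 − 0.4102) = 1.84 × 0.6954 = 1.280 kΩ.

R_B ≈ 1.28 kΩ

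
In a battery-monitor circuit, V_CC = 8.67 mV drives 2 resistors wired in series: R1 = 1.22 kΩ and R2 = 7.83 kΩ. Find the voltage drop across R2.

ΣR = 1.22 + 7.83 = 9.050 kΩ.
Voltage divider: V = V_CC · (7.830 / 9.050) = 8.67 × 0.8652 = 7.501 mV.

V ≈ 7.50 mV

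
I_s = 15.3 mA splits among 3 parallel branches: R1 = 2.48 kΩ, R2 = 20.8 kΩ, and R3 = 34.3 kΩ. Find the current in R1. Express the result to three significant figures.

I ≈ 12.8 mA

ΣG = 1/2.48 + 1/20.8 + 1/34.3 = 0.4805.
R1 takes the fraction G_k/ΣG = 0.4032/0.4805 = 0.8393, so I = 15.3 × 0.8393 = 12.84 mA.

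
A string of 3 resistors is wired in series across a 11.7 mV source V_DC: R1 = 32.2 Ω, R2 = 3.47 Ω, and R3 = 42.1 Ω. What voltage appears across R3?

Total series resistance ΣR = 32.2 + 3.47 + 42.1 = 77.77 Ω.
By the voltage-divider rule, V = 11.7 × 42.10/77.77 = 6.334 mV.

V ≈ 6.33 mV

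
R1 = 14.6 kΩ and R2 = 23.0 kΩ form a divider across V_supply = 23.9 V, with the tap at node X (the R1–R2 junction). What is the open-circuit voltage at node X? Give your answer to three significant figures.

V_th is the unloaded tap voltage: V_supply · R2/(R1+R2) = 23.9 × 0.6117 = 14.62 V.

V_th ≈ 14.6 V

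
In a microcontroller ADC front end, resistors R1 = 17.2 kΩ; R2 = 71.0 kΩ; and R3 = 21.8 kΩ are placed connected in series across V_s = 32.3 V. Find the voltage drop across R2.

V ≈ 20.8 V

ΣR = 17.2 + 71.0 + 21.8 = 110.0 kΩ.
Voltage divider: V = V_s · (71.00 / 110.0) = 32.3 × 0.6455 = 20.85 V.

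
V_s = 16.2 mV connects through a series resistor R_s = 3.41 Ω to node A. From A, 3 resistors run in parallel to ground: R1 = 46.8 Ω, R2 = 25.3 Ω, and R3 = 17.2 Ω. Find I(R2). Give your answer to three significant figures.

I ≈ 0.455 mA

Parallel bank: R_p = 1/(1/46.8 + 1/25.3 + 1/17.2) = 8.401 Ω.
V_A = 16.2 × 8.401/11.81 = 11.52 mV.
I(R2) = V_A / R2 = 11.52/25.3 = 0.4554 mA.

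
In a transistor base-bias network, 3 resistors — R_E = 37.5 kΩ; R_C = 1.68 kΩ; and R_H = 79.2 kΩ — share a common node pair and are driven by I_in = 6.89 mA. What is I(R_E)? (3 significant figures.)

ΣG = 1/37.5 + 1/1.68 + 1/79.2 = 0.6345.
By the current-divider rule, I = I_in · G_k/ΣG = 6.89 × 0.04203 = 0.2896 mA.

I ≈ 0.290 mA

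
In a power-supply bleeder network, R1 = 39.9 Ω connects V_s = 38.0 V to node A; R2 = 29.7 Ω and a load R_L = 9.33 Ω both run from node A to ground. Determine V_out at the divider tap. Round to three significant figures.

R2 ‖ R_L = (29.7 × 9.33)/(29.7 + 9.33) = 7.100 Ω.
Voltage divider with the loaded lower leg: V_out = 38.0 × 7.100/(39.9 + 7.100) = 38.0 × 0.1511 = 5.740 V.
(Unloaded it would be 16.2 V; the load pulls it down.)

V_out ≈ 5.74 V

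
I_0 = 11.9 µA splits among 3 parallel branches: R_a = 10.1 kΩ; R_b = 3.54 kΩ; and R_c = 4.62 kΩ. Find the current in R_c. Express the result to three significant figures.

I ≈ 4.31 µA

Total conductance ΣG = 1/10.1 + 1/3.54 + 1/4.62 = 0.5979 (units of 1/kΩ).
R_c takes the fraction G_k/ΣG = 0.2165/0.5979 = 0.3620, so I = 11.9 × 0.3620 = 4.308 µA.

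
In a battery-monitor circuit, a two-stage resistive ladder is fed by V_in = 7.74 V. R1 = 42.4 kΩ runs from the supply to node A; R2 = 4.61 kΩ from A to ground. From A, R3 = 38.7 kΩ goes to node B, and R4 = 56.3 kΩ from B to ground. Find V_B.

V_B ≈ 0.431 V

Looking into the second stage from A: R3 + R4 = 95.00 kΩ appears in parallel with R2.
Effective lower resistance at A: R2 ‖ 95.00 = 4.397 kΩ.
V_A = 7.74 × 4.397/(42.4 + 4.397) = 0.7272 V.
V_B = V_A × 0.5926 = 0.4310 V.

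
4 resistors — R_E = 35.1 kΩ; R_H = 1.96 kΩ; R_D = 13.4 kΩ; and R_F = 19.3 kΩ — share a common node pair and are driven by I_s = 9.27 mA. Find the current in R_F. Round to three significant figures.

I ≈ 0.722 mA

ΣG = 1/35.1 + 1/1.96 + 1/13.4 + 1/19.3 = 0.6651.
By the current-divider rule, I = I_s · G_k/ΣG = 9.27 × 0.07790 = 0.7221 mA.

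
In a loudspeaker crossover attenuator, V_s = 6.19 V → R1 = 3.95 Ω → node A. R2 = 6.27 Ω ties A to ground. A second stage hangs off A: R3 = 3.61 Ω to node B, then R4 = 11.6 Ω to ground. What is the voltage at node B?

Node A sees R2 in parallel with the series input of stage 2, R3 + R4 = 15.21 Ω.
Effective lower resistance at A: R2 ‖ 15.21 = 4.440 Ω.
First divider: V_A = V_s · 4.440/(3.95 + 4.440) = 3.276 V.
V_B = V_A × 0.7627 = 2.498 V.

V_B ≈ 2.50 V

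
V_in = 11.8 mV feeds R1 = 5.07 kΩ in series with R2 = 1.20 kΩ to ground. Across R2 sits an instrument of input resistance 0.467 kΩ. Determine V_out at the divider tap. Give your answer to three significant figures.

The load sits in parallel with R2, giving an effective lower resistance R2' = R2·R_L/(R2+R_L) = 0.3362 kΩ.
Now apply the divider: V_out = 11.8 × 0.06218 = 0.7338 mV.
(Unloaded it would be 2.26 mV; the load pulls it down.)

V_out ≈ 0.734 mV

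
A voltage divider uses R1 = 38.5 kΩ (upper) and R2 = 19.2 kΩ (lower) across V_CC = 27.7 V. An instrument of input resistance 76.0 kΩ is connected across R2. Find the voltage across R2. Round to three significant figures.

The load sits in parallel with R2, giving an effective lower resistance R2' = R2·R_L/(R2+R_L) = 15.33 kΩ.
Voltage divider with the loaded lower leg: V_out = 27.7 × 15.33/(38.5 + 15.33) = 27.7 × 0.2848 = 7.888 V.

V_out ≈ 7.89 V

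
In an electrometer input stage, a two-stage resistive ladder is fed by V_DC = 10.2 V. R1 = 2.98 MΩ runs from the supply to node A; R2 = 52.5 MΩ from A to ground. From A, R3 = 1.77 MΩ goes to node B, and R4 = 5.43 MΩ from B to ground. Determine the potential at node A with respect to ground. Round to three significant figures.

V_A ≈ 6.94 V

Looking into the second stage from A: R3 + R4 = 7.200 MΩ appears in parallel with R2.
Effective lower resistance at A: R2 ‖ 7.200 = 6.332 MΩ.
So V_A = 10.2 × 0.6800 = 6.936 V.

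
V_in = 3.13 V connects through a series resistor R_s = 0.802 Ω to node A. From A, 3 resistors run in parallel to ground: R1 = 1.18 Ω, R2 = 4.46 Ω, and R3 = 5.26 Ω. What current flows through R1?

I ≈ 1.32 A

Combine the parallel branches: R_p = (1/1.18 + 1/4.46 + 1/5.26)⁻¹ = 0.7925 Ω.
Node voltage V_A = V_in · R_p/(R_s + R_p) = 3.13 × 0.4970 = 1.556 V.
I(R1) = V_A / R1 = 1.556/1.18 = 1.318 A.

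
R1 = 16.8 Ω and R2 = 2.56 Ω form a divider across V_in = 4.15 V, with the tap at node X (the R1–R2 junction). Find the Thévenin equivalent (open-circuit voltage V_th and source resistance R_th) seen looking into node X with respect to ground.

V_th is the unloaded tap voltage: V_in · R2/(R1+R2) = 4.15 × 0.1322 = 0.5488 V.
With V_in suppressed (replaced by a short), R_th = R1 ‖ R2 = (16.80 × 2.56)/(16.80 + 2.56) = 2.221 Ω.

V_th ≈ 0.549 V, R_th ≈ 2.22 Ω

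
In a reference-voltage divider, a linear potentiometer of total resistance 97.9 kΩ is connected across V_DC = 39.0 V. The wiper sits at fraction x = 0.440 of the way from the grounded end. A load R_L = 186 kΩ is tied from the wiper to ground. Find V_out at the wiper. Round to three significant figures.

V_out ≈ 15.2 V

Lower segment x·R_p = 43.08 kΩ; upper segment (1−x)·R_p = 54.82 kΩ.
(x·R_p) ‖ R_L = 34.98 kΩ.
Then V_out = V_DC · 34.98/(54.82 + 34.98) = 15.19 V.
(Unloaded: V_out = x·V_DC = 17.2 V.)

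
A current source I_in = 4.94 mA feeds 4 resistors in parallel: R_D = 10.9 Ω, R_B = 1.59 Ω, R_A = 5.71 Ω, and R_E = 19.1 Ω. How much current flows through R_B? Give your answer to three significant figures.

I ≈ 3.28 mA

Total conductance ΣG = 1/10.9 + 1/1.59 + 1/5.71 + 1/19.1 = 0.9482 (units of 1/Ω).
By the current-divider rule, I = I_in · G_k/ΣG = 4.94 × 0.6633 = 3.277 mA.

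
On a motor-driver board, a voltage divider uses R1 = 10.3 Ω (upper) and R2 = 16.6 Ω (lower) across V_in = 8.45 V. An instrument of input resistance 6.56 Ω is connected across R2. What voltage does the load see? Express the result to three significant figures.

V_out ≈ 2.65 V

The load sits in parallel with R2, giving an effective lower resistance R2' = R2·R_L/(R2+R_L) = 4.702 Ω.
Voltage divider with the loaded lower leg: V_out = 8.45 × 4.702/(10.3 + 4.702) = 8.45 × 0.3134 = 2.648 V.
(Unloaded it would be 5.21 V; the load pulls it down.)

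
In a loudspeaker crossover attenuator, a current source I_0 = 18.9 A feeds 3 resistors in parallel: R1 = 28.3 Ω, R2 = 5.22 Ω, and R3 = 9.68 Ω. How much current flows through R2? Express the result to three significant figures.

I ≈ 11.0 A

Conductances: ΣG = 1/28.3 + 1/5.22 + 1/9.68 = 0.3302 (1/Ω).
By the current-divider rule, I = I_0 · G_k/ΣG = 18.9 × 0.5801 = 10.96 A.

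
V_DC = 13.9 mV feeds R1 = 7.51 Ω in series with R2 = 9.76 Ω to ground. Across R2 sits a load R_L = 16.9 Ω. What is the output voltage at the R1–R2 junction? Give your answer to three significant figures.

R2 ‖ R_L = (9.76 × 16.9)/(9.76 + 16.9) = 6.187 Ω.
Then V_out = V_DC · R2'/(R1 + R2') = 13.9 × 6.187/13.70 = 6.279 mV.
(Unloaded it would be 7.86 mV; the load pulls it down.)

V_out ≈ 6.28 mV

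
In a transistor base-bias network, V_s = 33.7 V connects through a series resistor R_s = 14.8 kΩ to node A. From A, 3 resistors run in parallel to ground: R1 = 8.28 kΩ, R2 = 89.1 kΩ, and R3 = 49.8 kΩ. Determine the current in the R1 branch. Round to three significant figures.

Parallel bank: R_p = 1/(1/8.28 + 1/89.1 + 1/49.8) = 6.576 kΩ.
V_A = 33.7 × 6.576/21.38 = 10.37 V.
Branch current I = V_A/R1 = 10.37/8.28 = 1.252 mA.

I ≈ 1.25 mA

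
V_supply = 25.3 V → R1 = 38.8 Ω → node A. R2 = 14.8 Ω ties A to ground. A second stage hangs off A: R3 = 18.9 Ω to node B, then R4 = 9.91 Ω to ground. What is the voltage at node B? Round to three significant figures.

The second stage (R3 + R4 = 28.81 Ω) loads node A in parallel with R2.
R2 ‖ (R3+R4) = 9.777 Ω.
V_A = 25.3 × 9.777/(38.8 + 9.777) = 5.092 V.
V_B = V_A × 0.3440 = 1.752 V.

V_B ≈ 1.75 V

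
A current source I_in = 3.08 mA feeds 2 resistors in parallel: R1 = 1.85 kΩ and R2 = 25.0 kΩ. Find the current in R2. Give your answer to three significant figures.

I ≈ 0.212 mA

Two-branch current divider: I_k = I_in · R_other/(R_1 + R_2).
I(R2) = 3.08 × 1.85/(1.85 + 25.0) = 3.08 × 0.06890 = 0.2122 mA.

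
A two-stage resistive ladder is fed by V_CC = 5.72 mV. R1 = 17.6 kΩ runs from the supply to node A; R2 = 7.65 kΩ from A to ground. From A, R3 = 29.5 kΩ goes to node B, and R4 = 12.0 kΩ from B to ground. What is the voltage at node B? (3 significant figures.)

Node A sees R2 in parallel with the series input of stage 2, R3 + R4 = 41.50 kΩ.
Effective lower resistance at A: R2 ‖ 41.50 = 6.459 kΩ.
So V_A = 5.72 × 0.2685 = 1.536 mV.
Stage 2 is unloaded, so V_B = V_A · R4/(R3+R4) = 1.536 × 12.0/41.50 = 0.4441 mV.

V_B ≈ 0.444 mV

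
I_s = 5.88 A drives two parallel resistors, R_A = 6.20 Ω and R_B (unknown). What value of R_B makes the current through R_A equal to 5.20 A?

R_B ≈ 47.4 Ω

The fraction through R_A equals R_B/(R_A+R_B).
5.20/5.88 = R_B/(R_A + R_B) → R_B = R_A · (0.8844)/(1 − 0.8844) = 6.20 × 7.647 = 47.41 Ω.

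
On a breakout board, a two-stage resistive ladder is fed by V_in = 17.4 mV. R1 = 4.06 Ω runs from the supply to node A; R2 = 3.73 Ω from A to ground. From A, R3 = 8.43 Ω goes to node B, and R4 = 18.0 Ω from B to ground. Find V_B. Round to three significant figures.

V_B ≈ 5.29 mV

The second stage (R3 + R4 = 26.43 Ω) loads node A in parallel with R2.
Effective lower resistance at A: R2 ‖ 26.43 = 3.269 Ω.
V_A = 17.4 × 3.269/(4.06 + 3.269) = 7.761 mV.
Then the unloaded second divider: V_B = V_A × R4/(R3+R4) = 7.761 × 0.6810 = 5.285 mV.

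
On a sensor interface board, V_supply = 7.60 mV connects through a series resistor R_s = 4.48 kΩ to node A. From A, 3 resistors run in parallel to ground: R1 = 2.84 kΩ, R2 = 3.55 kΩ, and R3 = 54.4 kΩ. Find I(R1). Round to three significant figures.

I ≈ 0.682 µA

Equivalent of the parallel group: R_p = 1.533 kΩ.
V_A = 7.60 × 1.533/6.013 = 1.938 mV.
Branch current I = V_A/R1 = 1.938/2.84 = 0.6824 µA.
(Check via current divider: I_total = 1.264 µA; share G_k/ΣG = 0.5399 → same result.)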